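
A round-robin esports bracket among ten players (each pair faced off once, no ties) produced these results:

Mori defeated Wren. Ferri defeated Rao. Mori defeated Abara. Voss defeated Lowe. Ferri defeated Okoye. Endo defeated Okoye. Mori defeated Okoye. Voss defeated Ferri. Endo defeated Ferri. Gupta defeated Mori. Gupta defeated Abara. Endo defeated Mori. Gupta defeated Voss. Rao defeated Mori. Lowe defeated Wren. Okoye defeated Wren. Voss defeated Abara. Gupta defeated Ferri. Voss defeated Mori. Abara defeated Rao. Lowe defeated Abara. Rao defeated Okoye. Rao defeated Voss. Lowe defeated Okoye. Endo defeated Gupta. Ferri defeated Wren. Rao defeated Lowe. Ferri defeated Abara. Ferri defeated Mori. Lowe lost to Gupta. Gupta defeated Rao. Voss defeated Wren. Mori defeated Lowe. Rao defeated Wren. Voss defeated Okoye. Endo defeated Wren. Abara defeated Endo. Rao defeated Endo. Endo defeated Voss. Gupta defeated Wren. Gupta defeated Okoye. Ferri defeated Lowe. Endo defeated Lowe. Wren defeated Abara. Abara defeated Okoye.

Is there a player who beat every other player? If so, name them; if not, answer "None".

None

Highest win total is Gupta with 8 (out of 9 possible).
Gupta lost to Endo, so no player went undefeated.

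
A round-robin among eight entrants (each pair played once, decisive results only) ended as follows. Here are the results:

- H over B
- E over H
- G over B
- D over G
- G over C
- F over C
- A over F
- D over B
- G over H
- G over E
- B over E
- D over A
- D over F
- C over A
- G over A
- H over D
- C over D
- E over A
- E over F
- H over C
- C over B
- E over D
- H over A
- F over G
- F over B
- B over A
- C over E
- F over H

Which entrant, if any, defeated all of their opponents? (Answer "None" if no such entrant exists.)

None

Highest win total is G with 5 (out of 7 possible).
G lost to D, F, so no entrant went undefeated.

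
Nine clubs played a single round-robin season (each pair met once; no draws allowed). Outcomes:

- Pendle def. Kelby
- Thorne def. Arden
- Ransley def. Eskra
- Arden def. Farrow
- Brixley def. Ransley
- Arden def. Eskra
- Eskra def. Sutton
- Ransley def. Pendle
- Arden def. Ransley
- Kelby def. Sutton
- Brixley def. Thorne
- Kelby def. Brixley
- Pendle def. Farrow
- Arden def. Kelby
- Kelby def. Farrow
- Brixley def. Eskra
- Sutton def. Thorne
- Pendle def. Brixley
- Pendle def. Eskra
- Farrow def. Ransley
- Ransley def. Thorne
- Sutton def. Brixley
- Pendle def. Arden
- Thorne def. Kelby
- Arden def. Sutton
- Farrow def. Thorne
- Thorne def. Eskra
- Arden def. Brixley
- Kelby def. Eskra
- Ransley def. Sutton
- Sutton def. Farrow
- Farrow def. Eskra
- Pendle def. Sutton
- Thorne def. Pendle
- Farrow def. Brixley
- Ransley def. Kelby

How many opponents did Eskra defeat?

Eskra's results: beat Sutton; lost to Pendle, Thorne, Arden, Kelby, Brixley, Ransley, Farrow.
That is 1 win.

1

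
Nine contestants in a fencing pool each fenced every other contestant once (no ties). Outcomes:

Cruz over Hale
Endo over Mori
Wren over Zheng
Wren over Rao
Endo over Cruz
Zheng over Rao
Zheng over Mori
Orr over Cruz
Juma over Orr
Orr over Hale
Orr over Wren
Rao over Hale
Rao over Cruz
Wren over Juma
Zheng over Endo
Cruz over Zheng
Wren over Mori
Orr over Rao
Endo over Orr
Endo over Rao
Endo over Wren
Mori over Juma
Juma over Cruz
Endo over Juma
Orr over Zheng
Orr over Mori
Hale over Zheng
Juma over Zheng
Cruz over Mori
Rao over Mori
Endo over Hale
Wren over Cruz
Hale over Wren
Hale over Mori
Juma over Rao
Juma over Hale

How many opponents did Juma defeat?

Juma's results: beat Cruz, Orr, Hale, Rao, Zheng; lost to Endo, Mori, Wren.
That is 5 wins.

5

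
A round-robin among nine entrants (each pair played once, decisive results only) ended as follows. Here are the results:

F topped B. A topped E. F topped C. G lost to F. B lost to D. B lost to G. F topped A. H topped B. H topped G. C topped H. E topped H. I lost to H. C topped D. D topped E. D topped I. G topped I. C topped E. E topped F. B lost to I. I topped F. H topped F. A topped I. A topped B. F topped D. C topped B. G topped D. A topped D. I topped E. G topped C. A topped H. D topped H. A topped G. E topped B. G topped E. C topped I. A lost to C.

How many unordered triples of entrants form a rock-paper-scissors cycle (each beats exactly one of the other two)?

16

Win totals: A 6, B 0, C 6, D 4, E 3, F 5, G 5, H 4, I 3.
An entrant with w wins dominates both others in C(w,2) triples; summing gives 15 + 0 + 15 + 6 + 3 + 10 + 10 + 6 + 3 = 68 transitive triples.
Total triples C(9,3) = 84, so cyclic triples = 84 − 68 = 16.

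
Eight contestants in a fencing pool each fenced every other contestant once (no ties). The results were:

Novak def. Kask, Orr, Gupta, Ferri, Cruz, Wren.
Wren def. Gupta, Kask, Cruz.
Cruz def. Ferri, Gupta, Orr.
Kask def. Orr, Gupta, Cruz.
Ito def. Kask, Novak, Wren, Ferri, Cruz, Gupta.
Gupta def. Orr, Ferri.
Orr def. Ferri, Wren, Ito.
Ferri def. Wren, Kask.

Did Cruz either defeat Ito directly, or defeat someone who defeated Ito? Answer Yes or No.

Yes

Cruz did not beat Ito directly.
Cruz beat Orr, Gupta, Ferri. Of those, Orr beat Ito.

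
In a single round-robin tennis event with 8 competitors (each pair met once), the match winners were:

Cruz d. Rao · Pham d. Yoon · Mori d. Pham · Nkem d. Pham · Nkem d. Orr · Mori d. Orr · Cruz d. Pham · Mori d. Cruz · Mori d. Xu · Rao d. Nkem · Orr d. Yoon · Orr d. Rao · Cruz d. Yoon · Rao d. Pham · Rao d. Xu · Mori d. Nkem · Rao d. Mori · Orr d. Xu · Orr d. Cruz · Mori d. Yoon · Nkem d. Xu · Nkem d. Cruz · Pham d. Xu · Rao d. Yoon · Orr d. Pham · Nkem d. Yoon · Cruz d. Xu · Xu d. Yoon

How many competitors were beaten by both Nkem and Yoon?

Nkem beat: Xu, Orr, Pham, Cruz, Yoon.
Yoon beat: no one.
No one was beaten by both.

0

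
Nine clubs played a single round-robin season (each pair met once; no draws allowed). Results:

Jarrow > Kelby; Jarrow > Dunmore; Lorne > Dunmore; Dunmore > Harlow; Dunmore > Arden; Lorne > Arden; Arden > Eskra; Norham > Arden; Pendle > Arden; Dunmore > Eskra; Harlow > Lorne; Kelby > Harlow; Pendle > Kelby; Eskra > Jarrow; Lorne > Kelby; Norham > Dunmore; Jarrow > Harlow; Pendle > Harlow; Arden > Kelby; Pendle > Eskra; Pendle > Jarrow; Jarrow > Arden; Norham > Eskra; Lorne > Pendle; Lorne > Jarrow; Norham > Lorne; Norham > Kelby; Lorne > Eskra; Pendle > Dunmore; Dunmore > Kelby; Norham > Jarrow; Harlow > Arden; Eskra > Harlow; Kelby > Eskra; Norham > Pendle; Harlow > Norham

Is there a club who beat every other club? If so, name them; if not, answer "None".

Highest win total is Norham with 7 (out of 8 possible).
Norham lost to Harlow, so no club went undefeated.

None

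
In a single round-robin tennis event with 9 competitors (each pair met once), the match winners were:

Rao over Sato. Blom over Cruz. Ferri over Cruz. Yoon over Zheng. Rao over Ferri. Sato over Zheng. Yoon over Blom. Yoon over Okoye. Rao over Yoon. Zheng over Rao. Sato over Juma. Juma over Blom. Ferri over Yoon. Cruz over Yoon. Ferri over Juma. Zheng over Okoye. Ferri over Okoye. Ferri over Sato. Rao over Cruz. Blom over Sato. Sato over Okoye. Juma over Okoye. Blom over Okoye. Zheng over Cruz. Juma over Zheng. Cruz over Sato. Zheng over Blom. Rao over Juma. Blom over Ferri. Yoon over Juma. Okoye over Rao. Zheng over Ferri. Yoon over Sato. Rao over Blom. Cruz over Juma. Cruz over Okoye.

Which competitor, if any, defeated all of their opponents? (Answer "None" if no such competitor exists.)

Highest win total is Rao with 6 (out of 8 possible).
Rao lost to Zheng, Okoye, so no competitor went undefeated.

None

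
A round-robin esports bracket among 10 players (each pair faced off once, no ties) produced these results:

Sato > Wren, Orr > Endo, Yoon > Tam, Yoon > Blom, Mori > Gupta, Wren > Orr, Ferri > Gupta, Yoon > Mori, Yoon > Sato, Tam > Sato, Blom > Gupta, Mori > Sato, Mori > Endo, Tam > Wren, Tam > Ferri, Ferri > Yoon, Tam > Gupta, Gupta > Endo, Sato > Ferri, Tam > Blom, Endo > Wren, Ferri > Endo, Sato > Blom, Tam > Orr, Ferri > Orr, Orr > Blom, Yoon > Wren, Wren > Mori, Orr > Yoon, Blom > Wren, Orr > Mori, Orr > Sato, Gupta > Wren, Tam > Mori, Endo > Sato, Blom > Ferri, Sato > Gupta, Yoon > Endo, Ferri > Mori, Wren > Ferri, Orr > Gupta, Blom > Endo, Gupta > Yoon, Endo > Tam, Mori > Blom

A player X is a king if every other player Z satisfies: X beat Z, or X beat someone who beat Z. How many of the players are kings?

6

Mori cannot reach Orr in two steps.
Endo cannot reach Yoon in two steps.
Sato cannot reach Tam in two steps.
Gupta reaches everyone (king).
Wren cannot reach Tam in two steps.
Ferri reaches everyone (king).
Yoon reaches everyone (king).
Tam reaches everyone (king).
Orr reaches everyone (king).
Blom reaches everyone (king).
Kings: Gupta, Ferri, Yoon, Tam, Orr, Blom — 6.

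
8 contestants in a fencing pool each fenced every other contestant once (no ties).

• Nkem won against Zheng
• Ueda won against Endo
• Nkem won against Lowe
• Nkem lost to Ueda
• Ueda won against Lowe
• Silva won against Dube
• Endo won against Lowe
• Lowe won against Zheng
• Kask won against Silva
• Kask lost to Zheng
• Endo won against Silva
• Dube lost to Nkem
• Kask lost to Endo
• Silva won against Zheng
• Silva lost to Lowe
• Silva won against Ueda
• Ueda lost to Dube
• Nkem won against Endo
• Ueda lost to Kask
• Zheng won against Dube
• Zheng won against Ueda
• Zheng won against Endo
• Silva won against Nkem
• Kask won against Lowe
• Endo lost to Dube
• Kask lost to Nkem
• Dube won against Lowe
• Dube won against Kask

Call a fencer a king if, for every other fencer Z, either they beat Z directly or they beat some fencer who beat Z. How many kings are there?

Zheng reaches everyone (king).
Dube reaches everyone (king).
Nkem reaches everyone (king).
Ueda reaches everyone (king).
Kask reaches everyone (king).
Endo reaches everyone (king).
Silva reaches everyone (king).
Lowe reaches everyone (king).
Kings: Zheng, Dube, Nkem, Ueda, Kask, Endo, Silva, Lowe — 8.

8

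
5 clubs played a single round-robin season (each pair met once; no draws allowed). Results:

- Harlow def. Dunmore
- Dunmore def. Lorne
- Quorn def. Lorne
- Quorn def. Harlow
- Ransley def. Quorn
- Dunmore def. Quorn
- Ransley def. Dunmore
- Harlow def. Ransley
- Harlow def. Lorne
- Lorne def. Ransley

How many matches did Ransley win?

2

Ransley's results: beat Quorn, Dunmore; lost to Harlow, Lorne.
That is 2 wins.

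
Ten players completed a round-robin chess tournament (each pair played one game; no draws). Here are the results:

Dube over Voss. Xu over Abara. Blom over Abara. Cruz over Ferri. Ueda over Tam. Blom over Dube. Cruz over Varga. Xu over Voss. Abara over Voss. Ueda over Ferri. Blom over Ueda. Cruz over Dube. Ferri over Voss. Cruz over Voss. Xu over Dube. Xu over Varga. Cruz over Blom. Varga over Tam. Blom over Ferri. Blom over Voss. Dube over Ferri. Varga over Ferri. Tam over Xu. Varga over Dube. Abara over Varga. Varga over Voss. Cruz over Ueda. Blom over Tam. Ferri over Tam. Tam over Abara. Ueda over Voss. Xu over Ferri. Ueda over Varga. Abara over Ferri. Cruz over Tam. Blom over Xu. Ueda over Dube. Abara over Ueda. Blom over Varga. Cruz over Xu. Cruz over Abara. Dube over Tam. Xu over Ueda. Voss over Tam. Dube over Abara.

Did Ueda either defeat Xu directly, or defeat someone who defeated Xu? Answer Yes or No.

Yes

Ueda did not beat Xu directly.
Ueda beat Voss, Varga, Ferri, Tam, Dube. Of those, Tam beat Xu.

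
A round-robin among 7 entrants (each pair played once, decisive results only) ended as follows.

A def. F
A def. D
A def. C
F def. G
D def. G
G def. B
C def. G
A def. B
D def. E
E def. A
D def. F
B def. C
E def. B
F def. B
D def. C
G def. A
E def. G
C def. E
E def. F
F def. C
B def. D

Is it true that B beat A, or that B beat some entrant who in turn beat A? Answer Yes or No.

No

B did not beat A directly.
B beat C, D, but each of them lost to A. No two-step path.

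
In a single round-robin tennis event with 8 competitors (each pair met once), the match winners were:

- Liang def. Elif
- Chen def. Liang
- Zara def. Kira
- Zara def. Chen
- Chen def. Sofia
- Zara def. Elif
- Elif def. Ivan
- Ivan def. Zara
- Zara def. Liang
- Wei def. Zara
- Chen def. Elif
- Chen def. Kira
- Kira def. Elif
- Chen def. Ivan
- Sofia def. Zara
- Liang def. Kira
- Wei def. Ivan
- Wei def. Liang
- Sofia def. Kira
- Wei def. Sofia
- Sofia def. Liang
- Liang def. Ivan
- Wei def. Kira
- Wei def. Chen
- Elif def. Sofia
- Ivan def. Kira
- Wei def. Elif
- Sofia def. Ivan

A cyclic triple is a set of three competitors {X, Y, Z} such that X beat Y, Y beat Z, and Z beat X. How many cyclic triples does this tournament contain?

8

Win totals: Elif 2, Zara 4, Sofia 4, Ivan 2, Kira 1, Chen 5, Liang 3, Wei 7.
A competitor with w wins dominates both others in C(w,2) triples; summing gives 1 + 6 + 6 + 1 + 0 + 10 + 3 + 21 = 48 transitive triples.
Total triples C(8,3) = 56, so cyclic triples = 56 − 48 = 8.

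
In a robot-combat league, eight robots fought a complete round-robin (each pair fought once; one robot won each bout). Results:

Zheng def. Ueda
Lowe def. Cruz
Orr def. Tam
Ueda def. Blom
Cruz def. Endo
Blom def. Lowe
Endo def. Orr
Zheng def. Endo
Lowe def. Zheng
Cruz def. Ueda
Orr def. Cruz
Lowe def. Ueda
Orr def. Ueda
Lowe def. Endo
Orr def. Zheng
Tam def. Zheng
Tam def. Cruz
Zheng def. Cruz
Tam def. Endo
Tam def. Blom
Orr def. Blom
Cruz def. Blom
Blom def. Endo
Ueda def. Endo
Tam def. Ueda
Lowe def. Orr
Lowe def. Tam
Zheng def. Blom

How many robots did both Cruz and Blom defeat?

Cruz beat: Blom, Ueda, Endo.
Blom beat: Lowe, Endo.
Both beat: Endo — 1.

1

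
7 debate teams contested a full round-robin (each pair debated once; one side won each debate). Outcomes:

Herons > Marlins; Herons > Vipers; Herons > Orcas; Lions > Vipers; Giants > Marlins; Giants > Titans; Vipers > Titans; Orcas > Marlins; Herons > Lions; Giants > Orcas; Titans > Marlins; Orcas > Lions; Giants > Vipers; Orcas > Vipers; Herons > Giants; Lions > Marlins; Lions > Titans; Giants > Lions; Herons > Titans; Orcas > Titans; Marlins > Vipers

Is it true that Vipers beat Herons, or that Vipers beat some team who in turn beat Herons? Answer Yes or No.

Vipers did not beat Herons directly.
Vipers beat Titans, but each of them lost to Herons. No two-step path.

No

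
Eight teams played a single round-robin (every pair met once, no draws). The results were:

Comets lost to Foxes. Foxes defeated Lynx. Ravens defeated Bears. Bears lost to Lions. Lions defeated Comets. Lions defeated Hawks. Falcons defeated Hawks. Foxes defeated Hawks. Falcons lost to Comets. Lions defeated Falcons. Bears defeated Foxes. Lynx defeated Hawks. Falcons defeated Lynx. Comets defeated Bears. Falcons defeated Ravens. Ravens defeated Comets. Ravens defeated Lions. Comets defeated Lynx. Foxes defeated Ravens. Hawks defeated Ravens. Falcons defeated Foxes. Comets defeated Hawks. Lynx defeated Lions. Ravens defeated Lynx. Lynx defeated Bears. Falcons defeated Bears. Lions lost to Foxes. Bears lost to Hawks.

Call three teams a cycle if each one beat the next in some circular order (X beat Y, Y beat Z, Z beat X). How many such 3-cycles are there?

14

Win totals: Comets 4, Lions 4, Hawks 2, Foxes 5, Bears 1, Lynx 3, Falcons 5, Ravens 4.
A team with w wins dominates both others in C(w,2) triples; summing gives 6 + 6 + 1 + 10 + 0 + 3 + 10 + 6 = 42 transitive triples.
Total triples C(8,3) = 56, so cyclic triples = 56 − 42 = 14.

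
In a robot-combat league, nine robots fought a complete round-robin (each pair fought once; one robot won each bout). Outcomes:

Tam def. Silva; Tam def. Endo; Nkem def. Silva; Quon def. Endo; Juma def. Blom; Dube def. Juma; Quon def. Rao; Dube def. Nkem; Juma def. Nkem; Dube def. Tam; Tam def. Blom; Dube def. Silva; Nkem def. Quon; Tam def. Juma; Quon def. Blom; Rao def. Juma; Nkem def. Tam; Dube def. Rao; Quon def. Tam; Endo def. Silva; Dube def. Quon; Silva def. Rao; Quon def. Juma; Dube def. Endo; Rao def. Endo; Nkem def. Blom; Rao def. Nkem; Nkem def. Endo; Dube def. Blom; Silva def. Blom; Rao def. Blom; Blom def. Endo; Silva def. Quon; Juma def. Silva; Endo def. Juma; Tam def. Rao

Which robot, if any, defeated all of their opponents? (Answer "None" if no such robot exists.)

Dube has 8 wins out of 8 opponents — a perfect record.

Dube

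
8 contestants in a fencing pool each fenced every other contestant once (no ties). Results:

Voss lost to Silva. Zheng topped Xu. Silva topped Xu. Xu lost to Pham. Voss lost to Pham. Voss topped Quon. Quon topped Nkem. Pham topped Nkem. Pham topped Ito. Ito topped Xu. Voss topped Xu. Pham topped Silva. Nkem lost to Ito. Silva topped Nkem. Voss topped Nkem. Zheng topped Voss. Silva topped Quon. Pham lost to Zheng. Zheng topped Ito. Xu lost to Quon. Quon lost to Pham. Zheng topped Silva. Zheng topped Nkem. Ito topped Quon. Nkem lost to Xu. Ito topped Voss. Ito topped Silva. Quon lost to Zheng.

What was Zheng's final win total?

7

Zheng's results: beat Quon, Silva, Xu, Nkem, Pham, Ito, Voss; lost to no one.
That is 7 wins.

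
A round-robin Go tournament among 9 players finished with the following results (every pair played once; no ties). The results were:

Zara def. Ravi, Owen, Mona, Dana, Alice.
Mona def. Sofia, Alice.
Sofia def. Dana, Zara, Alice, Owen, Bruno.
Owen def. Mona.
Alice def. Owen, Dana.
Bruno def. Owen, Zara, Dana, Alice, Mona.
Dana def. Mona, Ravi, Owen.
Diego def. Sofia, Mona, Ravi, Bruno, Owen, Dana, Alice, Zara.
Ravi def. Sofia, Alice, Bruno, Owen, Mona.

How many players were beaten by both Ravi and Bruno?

Ravi beat: Sofia, Bruno, Mona, Owen, Alice.
Bruno beat: Zara, Mona, Owen, Alice, Dana.
Both beat: Mona, Owen, Alice — 3.

3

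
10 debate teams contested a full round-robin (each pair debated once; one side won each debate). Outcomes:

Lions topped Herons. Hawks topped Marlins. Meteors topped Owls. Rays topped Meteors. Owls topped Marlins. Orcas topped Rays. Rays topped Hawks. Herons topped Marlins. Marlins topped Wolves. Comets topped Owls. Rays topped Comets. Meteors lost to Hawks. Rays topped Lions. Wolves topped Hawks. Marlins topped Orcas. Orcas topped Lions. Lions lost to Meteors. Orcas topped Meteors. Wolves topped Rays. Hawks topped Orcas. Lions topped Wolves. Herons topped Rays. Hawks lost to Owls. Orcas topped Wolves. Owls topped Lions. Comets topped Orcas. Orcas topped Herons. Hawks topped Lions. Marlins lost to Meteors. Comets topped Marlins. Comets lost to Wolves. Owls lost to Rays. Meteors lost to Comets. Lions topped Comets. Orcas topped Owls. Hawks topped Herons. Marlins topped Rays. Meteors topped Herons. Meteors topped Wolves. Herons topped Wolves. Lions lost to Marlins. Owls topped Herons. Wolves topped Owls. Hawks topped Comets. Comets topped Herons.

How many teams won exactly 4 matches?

3

Win totals: Rays 5, Wolves 4, Orcas 6, Owls 4, Meteors 5, Lions 3, Hawks 6, Marlins 4, Comets 5, Herons 3.
Exactly 4: Wolves, Owls, Marlins — 3 teams.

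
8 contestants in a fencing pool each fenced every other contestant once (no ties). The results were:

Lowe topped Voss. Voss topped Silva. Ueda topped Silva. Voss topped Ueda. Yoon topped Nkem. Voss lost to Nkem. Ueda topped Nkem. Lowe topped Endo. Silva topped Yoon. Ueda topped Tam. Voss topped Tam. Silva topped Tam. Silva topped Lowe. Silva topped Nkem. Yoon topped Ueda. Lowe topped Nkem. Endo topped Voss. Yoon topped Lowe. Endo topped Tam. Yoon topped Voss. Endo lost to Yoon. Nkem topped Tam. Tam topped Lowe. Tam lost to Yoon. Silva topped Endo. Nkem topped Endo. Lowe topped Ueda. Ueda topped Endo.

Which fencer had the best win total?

Yoon

Win totals: Ueda 4, Yoon 6, Endo 2, Voss 3, Tam 1, Lowe 4, Silva 5, Nkem 3.
Yoon leads with 6 wins (next highest: 5).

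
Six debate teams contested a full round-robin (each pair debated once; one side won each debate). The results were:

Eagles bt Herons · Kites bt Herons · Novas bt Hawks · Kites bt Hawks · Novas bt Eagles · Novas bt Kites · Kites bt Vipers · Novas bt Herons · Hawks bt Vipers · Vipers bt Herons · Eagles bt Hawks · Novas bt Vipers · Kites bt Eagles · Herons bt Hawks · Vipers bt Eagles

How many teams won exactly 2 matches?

Win totals: Hawks 1, Herons 1, Novas 5, Eagles 2, Vipers 2, Kites 4.
Exactly 2: Eagles, Vipers — 2 teams.

2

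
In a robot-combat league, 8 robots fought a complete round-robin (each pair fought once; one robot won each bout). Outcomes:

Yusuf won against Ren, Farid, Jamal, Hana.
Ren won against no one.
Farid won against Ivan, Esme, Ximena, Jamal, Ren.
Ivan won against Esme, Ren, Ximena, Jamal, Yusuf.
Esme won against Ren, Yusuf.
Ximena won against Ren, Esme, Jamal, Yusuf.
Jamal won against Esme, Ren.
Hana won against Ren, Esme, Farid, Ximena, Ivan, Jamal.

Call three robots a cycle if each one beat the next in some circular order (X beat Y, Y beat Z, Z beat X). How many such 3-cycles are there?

Win totals: Jamal 2, Farid 5, Ivan 5, Ximena 4, Ren 0, Yusuf 4, Esme 2, Hana 6.
A robot with w wins dominates both others in C(w,2) triples; summing gives 1 + 10 + 10 + 6 + 0 + 6 + 1 + 15 = 49 transitive triples.
Total triples C(8,3) = 56, so cyclic triples = 56 − 49 = 7.

7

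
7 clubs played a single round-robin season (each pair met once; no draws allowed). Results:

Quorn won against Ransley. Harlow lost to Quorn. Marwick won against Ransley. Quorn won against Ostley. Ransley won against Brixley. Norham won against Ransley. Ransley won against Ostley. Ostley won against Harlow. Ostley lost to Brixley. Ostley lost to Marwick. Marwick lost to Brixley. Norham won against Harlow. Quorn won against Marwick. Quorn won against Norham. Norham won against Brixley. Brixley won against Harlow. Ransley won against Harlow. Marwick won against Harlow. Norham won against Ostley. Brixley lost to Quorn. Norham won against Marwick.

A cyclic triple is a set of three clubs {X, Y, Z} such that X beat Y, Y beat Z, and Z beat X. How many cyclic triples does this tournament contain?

Win totals: Norham 5, Harlow 0, Ostley 1, Ransley 3, Brixley 3, Marwick 3, Quorn 6.
A club with w wins dominates both others in C(w,2) triples; summing gives 10 + 0 + 0 + 3 + 3 + 3 + 15 = 34 transitive triples.
Total triples C(7,3) = 35, so cyclic triples = 35 − 34 = 1.

1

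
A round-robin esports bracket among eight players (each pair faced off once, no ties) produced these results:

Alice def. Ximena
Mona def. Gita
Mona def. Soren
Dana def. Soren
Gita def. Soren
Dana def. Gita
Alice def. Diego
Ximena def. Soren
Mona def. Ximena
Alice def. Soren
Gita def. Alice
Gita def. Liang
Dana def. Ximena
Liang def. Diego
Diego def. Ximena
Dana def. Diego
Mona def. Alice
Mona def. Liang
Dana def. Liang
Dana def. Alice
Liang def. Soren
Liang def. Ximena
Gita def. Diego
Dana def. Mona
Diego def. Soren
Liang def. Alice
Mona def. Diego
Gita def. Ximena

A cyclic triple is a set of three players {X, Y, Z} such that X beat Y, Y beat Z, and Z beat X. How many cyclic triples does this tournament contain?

Win totals: Mona 6, Ximena 1, Liang 4, Diego 2, Dana 7, Soren 0, Gita 5, Alice 3.
A player with w wins dominates both others in C(w,2) triples; summing gives 15 + 0 + 6 + 1 + 21 + 0 + 10 + 3 = 56 transitive triples.
Total triples C(8,3) = 56, so cyclic triples = 56 − 56 = 0.

0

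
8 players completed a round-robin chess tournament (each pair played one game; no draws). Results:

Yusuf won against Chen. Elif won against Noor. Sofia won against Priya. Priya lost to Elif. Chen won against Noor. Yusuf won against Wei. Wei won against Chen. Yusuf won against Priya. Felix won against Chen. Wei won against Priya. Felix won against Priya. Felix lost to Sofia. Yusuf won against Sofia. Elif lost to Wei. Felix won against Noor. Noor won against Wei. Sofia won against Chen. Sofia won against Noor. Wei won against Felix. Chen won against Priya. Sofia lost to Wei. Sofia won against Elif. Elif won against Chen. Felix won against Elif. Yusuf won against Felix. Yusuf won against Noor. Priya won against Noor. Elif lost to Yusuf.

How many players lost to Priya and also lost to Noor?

0

Priya beat: Noor.
Noor beat: Wei.
No one was beaten by both.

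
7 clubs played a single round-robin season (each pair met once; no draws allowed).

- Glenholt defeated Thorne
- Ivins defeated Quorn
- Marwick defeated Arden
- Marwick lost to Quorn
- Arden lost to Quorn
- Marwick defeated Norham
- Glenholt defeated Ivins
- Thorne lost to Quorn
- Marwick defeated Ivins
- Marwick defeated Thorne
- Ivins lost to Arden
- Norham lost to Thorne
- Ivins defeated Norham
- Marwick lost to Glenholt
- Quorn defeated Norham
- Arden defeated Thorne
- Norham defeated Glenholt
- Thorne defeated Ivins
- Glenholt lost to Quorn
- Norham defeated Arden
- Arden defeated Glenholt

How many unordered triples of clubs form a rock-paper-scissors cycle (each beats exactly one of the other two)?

10

Win totals: Marwick 4, Arden 3, Ivins 2, Glenholt 3, Quorn 5, Norham 2, Thorne 2.
A club with w wins dominates both others in C(w,2) triples; summing gives 6 + 3 + 1 + 3 + 10 + 1 + 1 = 25 transitive triples.
Total triples C(7,3) = 35, so cyclic triples = 35 − 25 = 10.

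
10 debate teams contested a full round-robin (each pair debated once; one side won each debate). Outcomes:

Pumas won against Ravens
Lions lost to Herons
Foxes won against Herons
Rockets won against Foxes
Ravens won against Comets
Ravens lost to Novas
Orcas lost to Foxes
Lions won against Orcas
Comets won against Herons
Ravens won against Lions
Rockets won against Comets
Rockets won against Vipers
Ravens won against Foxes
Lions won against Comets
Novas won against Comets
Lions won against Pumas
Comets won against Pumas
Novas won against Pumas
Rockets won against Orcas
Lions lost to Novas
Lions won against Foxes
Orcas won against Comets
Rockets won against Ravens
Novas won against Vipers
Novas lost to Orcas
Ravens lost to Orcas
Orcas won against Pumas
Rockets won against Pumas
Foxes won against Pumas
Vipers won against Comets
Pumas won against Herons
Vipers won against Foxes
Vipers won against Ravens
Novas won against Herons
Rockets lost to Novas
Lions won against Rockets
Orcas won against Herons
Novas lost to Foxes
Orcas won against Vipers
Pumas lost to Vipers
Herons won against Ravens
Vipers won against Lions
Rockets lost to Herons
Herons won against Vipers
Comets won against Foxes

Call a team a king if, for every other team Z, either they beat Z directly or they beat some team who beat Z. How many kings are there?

Pumas cannot reach Orcas, Novas in two steps.
Foxes reaches everyone (king).
Comets reaches everyone (king).
Orcas reaches everyone (king).
Herons cannot reach Novas in two steps.
Lions reaches everyone (king).
Novas reaches everyone (king).
Vipers reaches everyone (king).
Ravens cannot reach Vipers in two steps.
Rockets reaches everyone (king).
Kings: Foxes, Comets, Orcas, Lions, Novas, Vipers, Rockets — 7.

7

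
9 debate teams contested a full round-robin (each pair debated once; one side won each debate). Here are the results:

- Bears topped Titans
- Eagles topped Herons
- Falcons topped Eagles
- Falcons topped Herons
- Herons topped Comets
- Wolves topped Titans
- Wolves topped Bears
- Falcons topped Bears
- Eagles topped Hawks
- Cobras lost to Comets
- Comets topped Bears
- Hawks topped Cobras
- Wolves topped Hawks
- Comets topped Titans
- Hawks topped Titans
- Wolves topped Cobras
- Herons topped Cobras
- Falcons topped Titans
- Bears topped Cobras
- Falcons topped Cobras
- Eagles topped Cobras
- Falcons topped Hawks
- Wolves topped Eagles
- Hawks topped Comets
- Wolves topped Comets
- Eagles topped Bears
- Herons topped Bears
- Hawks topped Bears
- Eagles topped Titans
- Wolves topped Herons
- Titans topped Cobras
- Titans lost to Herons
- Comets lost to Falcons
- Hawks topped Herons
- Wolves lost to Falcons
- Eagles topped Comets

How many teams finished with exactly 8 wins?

1

Win totals: Hawks 5, Eagles 6, Herons 4, Falcons 8, Wolves 7, Titans 1, Bears 2, Cobras 0, Comets 3.
Exactly 8: Falcons — 1 team.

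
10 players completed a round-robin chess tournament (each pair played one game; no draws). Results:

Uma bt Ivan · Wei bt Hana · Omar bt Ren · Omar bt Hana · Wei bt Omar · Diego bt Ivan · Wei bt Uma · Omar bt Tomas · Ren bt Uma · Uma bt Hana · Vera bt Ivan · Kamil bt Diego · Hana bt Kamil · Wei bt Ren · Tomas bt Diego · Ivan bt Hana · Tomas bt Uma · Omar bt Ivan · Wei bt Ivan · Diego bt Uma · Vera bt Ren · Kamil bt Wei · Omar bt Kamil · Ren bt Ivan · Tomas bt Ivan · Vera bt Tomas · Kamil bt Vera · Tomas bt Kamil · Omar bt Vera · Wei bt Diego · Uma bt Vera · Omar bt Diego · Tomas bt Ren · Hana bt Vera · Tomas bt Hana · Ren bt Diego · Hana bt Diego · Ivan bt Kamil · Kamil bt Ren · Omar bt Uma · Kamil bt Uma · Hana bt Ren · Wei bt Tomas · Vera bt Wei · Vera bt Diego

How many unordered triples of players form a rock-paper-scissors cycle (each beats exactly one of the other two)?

Win totals: Tomas 6, Diego 2, Ivan 2, Hana 4, Kamil 5, Ren 3, Vera 5, Omar 8, Uma 3, Wei 7.
A player with w wins dominates both others in C(w,2) triples; summing gives 15 + 1 + 1 + 6 + 10 + 3 + 10 + 28 + 3 + 21 = 98 transitive triples.
Total triples C(10,3) = 120, so cyclic triples = 120 − 98 = 22.

22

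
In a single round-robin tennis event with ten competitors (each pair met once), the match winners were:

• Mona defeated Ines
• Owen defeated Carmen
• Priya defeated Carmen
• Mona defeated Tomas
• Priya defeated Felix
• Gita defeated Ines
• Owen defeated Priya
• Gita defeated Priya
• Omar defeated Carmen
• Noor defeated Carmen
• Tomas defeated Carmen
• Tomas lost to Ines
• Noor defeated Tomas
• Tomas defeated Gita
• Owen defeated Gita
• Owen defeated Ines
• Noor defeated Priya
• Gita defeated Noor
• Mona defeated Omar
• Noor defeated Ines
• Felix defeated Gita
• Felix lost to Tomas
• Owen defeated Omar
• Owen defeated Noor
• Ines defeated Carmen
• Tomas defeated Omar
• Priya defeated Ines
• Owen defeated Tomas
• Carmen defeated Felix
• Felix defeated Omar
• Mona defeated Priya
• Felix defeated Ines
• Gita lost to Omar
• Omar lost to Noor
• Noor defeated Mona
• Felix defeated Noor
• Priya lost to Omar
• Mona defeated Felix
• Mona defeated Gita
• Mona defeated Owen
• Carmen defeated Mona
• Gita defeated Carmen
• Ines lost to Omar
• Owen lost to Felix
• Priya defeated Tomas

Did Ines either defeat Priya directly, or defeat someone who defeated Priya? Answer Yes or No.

Ines did not beat Priya directly.
Ines beat Tomas, Carmen, but each of them lost to Priya. No two-step path.

No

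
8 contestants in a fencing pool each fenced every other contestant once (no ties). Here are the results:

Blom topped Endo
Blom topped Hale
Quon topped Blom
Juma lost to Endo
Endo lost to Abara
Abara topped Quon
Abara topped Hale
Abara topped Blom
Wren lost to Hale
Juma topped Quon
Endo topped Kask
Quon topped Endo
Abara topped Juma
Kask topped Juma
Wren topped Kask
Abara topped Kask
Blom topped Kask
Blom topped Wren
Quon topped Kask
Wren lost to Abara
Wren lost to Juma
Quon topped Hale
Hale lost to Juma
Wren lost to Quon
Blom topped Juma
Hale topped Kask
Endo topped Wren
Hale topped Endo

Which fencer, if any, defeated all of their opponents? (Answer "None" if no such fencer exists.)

Abara has 7 wins out of 7 opponents — a perfect record.

Abara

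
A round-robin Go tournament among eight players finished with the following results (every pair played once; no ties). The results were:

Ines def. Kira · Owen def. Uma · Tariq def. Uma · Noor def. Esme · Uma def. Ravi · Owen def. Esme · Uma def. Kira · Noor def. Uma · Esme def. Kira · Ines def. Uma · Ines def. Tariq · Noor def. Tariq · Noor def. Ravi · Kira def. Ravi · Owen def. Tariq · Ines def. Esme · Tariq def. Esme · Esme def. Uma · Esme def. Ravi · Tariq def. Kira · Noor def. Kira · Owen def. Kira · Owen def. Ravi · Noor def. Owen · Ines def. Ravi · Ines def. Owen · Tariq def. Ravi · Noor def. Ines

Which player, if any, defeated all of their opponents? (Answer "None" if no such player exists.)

Noor has 7 wins out of 7 opponents — a perfect record.

Noor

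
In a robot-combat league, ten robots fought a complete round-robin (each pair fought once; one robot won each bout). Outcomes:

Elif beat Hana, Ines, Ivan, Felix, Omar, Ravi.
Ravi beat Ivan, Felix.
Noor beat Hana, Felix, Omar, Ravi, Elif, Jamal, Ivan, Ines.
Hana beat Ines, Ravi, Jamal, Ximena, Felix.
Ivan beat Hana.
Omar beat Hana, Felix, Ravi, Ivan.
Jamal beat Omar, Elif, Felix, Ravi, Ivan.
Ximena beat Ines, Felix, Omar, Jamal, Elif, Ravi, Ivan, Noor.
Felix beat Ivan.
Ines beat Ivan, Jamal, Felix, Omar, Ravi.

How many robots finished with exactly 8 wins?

Win totals: Ximena 8, Jamal 5, Noor 8, Ivan 1, Omar 4, Elif 6, Hana 5, Felix 1, Ines 5, Ravi 2.
Exactly 8: Ximena, Noor — 2 robots.

2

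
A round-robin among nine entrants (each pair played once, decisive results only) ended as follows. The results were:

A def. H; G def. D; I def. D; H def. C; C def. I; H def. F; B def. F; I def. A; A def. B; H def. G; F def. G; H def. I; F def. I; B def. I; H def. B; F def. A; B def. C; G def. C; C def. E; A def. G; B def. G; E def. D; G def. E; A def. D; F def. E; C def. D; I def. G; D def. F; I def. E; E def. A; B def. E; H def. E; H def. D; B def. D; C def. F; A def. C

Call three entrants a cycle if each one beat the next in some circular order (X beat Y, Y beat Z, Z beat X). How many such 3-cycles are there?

Win totals: A 5, B 6, C 4, D 1, E 2, F 4, G 3, H 7, I 4.
An entrant with w wins dominates both others in C(w,2) triples; summing gives 10 + 15 + 6 + 0 + 1 + 6 + 3 + 21 + 6 = 68 transitive triples.
Total triples C(9,3) = 84, so cyclic triples = 84 − 68 = 16.

16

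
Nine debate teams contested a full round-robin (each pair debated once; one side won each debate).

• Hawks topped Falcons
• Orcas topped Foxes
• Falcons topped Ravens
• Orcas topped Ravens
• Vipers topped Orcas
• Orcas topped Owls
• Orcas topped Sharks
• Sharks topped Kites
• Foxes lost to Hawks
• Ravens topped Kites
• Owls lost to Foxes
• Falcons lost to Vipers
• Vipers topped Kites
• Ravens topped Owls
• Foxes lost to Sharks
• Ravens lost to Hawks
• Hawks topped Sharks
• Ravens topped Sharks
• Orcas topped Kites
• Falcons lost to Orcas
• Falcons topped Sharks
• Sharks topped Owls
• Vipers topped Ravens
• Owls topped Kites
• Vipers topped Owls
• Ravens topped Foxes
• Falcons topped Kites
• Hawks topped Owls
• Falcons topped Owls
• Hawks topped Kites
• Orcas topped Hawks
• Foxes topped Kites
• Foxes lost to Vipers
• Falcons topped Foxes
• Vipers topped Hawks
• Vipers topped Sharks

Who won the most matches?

Win totals: Owls 1, Kites 0, Sharks 3, Orcas 7, Foxes 2, Falcons 5, Vipers 8, Hawks 6, Ravens 4.
Vipers leads with 8 wins (next highest: 7).

Vipers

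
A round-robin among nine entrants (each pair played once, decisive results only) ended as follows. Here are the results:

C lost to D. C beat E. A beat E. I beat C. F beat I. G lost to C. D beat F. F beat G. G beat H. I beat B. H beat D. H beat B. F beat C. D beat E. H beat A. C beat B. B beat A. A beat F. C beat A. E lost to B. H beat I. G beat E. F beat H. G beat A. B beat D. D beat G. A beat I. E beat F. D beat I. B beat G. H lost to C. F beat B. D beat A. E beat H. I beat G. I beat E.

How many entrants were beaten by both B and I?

B beat: A, D, E, G.
I beat: B, C, E, G.
Both beat: E, G — 2.

2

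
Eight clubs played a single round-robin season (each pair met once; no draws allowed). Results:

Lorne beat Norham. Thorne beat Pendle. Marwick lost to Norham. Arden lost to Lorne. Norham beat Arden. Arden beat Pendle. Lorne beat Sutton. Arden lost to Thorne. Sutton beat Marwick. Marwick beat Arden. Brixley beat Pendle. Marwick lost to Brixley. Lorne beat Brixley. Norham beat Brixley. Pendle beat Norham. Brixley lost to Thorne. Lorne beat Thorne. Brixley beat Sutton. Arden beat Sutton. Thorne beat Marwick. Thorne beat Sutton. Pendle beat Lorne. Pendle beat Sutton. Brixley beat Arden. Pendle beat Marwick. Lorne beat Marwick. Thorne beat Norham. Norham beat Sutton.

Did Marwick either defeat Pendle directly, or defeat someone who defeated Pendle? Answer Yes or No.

Yes

Marwick did not beat Pendle directly.
Marwick beat Arden. Of those, Arden beat Pendle.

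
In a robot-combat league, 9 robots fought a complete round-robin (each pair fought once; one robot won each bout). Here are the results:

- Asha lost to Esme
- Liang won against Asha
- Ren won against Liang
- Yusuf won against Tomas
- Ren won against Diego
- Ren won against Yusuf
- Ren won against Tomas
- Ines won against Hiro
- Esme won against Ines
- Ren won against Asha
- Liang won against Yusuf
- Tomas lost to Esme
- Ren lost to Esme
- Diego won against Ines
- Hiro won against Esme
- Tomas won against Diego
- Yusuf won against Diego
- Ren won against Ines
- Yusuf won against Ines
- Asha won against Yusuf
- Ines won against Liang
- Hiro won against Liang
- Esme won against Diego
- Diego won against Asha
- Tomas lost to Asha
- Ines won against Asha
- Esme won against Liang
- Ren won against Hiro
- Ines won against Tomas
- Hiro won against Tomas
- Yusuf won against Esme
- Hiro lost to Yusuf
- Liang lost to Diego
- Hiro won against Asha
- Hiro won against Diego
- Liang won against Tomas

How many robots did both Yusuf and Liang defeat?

1

Yusuf beat: Ines, Esme, Hiro, Diego, Tomas.
Liang beat: Asha, Yusuf, Tomas.
Both beat: Tomas — 1.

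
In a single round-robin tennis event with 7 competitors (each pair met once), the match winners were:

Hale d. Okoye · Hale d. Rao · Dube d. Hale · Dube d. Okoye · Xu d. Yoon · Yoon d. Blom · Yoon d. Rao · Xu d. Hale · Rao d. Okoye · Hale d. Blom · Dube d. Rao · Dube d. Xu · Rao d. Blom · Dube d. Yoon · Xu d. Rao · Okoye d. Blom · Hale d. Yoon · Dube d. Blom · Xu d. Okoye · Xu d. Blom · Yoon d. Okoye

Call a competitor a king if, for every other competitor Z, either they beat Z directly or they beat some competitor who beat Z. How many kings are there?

Rao cannot reach Xu, Hale, Dube, Yoon in two steps.
Okoye cannot reach Rao, Xu, Hale, Dube, Yoon in two steps.
Xu cannot reach Dube in two steps.
Hale cannot reach Xu, Dube in two steps.
Dube reaches everyone (king).
Yoon cannot reach Xu, Hale, Dube in two steps.
Blom cannot reach Rao, Okoye, Xu, Hale, Dube, Yoon in two steps.
Kings: Dube — 1.

1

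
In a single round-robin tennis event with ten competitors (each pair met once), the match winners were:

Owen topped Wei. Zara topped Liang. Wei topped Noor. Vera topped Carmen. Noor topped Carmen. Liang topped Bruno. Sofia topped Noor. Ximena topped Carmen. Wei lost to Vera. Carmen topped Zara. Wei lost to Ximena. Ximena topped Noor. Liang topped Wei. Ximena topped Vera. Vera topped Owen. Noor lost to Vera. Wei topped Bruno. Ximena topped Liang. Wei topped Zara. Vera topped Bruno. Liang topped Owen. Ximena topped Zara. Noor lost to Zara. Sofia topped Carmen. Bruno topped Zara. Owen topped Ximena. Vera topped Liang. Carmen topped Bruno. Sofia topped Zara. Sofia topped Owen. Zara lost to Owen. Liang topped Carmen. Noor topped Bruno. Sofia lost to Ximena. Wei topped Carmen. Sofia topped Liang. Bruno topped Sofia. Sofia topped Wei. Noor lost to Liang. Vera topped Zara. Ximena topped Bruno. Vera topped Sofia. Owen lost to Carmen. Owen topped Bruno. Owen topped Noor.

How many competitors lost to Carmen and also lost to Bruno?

Carmen beat: Owen, Zara, Bruno.
Bruno beat: Zara, Sofia.
Both beat: Zara — 1.

1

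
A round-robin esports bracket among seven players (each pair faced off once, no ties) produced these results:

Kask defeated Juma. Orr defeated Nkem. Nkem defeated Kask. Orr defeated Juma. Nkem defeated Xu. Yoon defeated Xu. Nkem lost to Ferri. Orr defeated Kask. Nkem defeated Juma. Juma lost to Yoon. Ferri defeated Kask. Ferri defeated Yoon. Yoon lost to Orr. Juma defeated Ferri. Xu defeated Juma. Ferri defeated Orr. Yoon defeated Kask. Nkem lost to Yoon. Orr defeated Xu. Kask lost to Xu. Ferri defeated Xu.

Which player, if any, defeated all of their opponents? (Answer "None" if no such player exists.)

Highest win total is Orr with 5 (out of 6 possible).
Orr lost to Ferri, so no player went undefeated.

None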